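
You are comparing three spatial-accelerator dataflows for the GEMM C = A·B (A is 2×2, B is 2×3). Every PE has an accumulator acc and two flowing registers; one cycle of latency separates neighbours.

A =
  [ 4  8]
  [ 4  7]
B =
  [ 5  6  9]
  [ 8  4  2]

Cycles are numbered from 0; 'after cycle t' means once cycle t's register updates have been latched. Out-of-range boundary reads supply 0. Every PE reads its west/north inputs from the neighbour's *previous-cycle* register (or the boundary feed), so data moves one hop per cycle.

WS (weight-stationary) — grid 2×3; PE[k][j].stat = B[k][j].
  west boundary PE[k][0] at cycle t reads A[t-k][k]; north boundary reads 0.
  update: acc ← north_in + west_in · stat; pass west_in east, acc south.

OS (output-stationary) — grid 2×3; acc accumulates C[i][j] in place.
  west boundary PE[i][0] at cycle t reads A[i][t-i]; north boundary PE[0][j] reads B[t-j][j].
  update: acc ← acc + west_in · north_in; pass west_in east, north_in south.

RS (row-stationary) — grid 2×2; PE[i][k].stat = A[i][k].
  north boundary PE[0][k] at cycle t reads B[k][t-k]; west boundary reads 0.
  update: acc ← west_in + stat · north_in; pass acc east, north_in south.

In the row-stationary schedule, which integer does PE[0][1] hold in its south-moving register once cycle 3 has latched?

register = 2

RS (2×2). Following PE[0][1] plus its west/north inputs:
  cycle 0: PE[0][0] → acc 20, east 20, south 5
  cycle 0: PE[0][1] → acc 0, east 0, south 0
  cycle 1: PE[0][0] → acc 24, east 24, south 6
  cycle 1: PE[0][1] → acc 84, east 84, south 8
  cycle 2: PE[0][0] → acc 36, east 36, south 9
  cycle 2: PE[0][1] → acc 56, east 56, south 4
  cycle 3: PE[0][0] → acc 0, east 0, south 0
  cycle 3: PE[0][1] → acc 52, east 52, south 2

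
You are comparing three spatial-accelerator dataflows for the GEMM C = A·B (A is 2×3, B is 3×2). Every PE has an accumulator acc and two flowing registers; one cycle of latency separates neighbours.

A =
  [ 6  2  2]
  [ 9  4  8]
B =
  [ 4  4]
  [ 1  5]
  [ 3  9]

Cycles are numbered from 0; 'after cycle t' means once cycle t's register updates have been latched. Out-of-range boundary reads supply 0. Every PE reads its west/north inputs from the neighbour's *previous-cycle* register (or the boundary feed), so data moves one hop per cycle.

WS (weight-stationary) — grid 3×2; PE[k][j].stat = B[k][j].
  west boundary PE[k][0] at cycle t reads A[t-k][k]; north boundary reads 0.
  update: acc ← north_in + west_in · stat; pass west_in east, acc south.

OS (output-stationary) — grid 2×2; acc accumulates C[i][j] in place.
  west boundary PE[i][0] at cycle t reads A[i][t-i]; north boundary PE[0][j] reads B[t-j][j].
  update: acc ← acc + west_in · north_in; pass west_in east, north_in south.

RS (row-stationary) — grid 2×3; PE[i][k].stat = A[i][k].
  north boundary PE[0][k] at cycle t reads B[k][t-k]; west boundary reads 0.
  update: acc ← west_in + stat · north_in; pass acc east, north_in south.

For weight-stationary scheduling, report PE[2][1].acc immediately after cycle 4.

Tracing WS — 3×2 array, target PE[2][1]:
  t=0 PE[1][1]: acc=0 h=0 v=0
  t=0 PE[2][0]: acc=0 h=0 v=0
  t=0 PE[2][1]: acc=0 h=0 v=0
  t=1 PE[1][1]: acc=0 h=0 v=0
  t=1 PE[2][0]: acc=0 h=0 v=0
  t=1 PE[2][1]: acc=0 h=0 v=0
  t=2 PE[1][1]: acc=34 h=2 v=34
  t=2 PE[2][0]: acc=32 h=2 v=32
  t=2 PE[2][1]: acc=0 h=0 v=0
  t=3 PE[1][1]: acc=56 h=4 v=56
  t=3 PE[2][0]: acc=64 h=8 v=64
  t=3 PE[2][1]: acc=52 h=2 v=52
  t=4 PE[1][1]: acc=0 h=0 v=0
  t=4 PE[2][0]: acc=0 h=0 v=0
  t=4 PE[2][1]: acc=128 h=8 v=128

PE[2][1].acc = 128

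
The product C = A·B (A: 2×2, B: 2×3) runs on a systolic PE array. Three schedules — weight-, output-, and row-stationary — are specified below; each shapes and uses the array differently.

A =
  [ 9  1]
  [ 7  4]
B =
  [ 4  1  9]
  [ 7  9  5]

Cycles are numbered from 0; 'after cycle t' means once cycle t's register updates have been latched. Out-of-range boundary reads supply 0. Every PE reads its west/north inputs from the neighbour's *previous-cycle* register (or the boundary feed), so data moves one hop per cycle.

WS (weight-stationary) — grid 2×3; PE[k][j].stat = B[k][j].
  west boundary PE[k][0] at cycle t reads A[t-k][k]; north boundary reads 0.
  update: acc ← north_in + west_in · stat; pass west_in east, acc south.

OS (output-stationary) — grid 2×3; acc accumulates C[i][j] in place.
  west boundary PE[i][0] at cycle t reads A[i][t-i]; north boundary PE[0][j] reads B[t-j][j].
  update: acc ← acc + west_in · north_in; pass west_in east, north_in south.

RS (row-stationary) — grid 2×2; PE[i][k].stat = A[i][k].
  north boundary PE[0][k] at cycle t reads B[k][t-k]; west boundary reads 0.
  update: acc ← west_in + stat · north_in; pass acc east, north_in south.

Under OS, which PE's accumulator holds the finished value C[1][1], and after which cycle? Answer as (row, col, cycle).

(row, col, cycle) = (1, 1, 3)

Under OS, C[1][1] lands at PE[1][1]:
  t=0 PE[1][1]: acc=0 h=0 v=0
  t=1 PE[1][1]: acc=0 h=0 v=0
  t=2 PE[1][1]: acc=7 h=7 v=1
  t=3 PE[1][1]: acc=43 h=4 v=9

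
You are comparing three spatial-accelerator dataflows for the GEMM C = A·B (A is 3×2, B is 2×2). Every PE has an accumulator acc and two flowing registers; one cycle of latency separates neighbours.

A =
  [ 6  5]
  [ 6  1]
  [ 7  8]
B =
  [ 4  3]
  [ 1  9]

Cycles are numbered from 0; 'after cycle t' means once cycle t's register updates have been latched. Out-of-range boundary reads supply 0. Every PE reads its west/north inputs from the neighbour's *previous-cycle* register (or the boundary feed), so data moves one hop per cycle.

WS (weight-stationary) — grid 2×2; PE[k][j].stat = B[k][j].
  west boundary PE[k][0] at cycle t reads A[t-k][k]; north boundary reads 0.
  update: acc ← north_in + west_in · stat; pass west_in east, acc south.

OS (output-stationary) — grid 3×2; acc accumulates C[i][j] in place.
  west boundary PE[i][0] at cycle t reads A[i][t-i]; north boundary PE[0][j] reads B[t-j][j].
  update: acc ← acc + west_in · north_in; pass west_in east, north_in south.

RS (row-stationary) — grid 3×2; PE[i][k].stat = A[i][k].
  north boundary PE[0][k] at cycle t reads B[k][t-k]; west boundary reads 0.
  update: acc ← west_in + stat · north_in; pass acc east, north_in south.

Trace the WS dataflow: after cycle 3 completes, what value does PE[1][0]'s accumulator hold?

PE[1][0].acc = 36

WS 2×2: PE[1][0] cycle-by-cycle (with neighbour feeds):
  step 0 · PE0,0: acc=24; fwd→6 fwd↓24
  step 0 · PE1,0: acc=0; fwd→0 fwd↓0
  step 1 · PE0,0: acc=24; fwd→6 fwd↓24
  step 1 · PE1,0: acc=29; fwd→5 fwd↓29
  step 2 · PE0,0: acc=28; fwd→7 fwd↓28
  step 2 · PE1,0: acc=25; fwd→1 fwd↓25
  step 3 · PE0,0: acc=0; fwd→0 fwd↓0
  step 3 · PE1,0: acc=36; fwd→8 fwd↓36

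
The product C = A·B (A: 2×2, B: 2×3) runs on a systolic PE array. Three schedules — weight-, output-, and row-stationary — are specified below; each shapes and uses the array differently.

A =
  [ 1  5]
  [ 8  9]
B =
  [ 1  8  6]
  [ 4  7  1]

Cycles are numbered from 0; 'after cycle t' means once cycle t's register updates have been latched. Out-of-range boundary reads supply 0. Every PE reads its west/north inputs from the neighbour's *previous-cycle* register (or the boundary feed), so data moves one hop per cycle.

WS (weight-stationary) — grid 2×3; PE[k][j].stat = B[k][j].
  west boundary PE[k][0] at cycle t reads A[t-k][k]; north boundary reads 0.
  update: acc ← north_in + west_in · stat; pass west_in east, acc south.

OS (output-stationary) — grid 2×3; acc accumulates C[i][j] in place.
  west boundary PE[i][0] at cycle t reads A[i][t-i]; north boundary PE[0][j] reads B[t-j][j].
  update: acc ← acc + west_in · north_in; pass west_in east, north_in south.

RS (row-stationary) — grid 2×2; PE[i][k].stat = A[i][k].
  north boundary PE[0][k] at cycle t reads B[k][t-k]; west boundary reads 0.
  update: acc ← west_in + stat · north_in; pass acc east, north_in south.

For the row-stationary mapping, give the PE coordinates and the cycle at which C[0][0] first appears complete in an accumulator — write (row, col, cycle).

Under RS, C[0][0] lands at PE[0][1]:
  @0  [0,1]  acc 0  |  →0  ↓0
  @1  [0,1]  acc 21  |  →21  ↓4

(row, col, cycle) = (0, 1, 1)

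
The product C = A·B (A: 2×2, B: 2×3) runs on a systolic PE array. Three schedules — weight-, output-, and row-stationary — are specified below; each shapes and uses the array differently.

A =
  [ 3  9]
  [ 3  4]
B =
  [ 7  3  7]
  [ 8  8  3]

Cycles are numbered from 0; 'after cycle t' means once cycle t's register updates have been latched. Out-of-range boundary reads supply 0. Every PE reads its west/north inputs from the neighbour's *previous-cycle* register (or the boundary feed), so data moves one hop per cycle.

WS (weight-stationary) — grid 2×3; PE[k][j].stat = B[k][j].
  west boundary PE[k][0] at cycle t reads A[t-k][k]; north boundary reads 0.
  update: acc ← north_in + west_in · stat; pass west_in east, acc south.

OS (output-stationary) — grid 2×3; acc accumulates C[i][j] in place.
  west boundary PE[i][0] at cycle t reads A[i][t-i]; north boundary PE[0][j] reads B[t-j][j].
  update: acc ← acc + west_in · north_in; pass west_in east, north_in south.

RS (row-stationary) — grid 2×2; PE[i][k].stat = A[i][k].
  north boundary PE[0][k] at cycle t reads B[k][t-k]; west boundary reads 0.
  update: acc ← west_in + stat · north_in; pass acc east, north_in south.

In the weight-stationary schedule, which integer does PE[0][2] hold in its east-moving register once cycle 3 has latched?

WS (2×3). Following PE[0][2] plus its west/north inputs:
  0: (0,1).acc=0  regs=<0,0>
  0: (0,2).acc=0  regs=<0,0>
  1: (0,1).acc=9  regs=<3,9>
  1: (0,2).acc=0  regs=<0,0>
  2: (0,1).acc=9  regs=<3,9>
  2: (0,2).acc=21  regs=<3,21>
  3: (0,1).acc=0  regs=<0,0>
  3: (0,2).acc=21  regs=<3,21>

register = 3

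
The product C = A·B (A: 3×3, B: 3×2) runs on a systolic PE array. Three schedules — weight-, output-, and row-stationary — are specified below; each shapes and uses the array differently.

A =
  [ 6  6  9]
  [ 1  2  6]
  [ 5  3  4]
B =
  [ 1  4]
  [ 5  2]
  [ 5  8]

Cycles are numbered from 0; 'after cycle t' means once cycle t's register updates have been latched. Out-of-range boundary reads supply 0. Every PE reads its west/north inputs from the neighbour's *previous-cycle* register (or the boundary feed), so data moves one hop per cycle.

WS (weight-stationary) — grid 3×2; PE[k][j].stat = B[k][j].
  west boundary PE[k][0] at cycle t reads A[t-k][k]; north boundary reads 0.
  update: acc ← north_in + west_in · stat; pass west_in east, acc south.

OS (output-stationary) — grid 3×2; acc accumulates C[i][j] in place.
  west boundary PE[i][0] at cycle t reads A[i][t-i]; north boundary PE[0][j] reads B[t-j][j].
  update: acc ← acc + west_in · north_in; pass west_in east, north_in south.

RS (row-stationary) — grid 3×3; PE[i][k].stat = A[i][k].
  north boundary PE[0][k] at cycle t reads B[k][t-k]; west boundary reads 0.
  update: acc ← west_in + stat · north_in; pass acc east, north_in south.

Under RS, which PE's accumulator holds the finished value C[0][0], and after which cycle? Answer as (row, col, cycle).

RS — PE[0][2] is where C[0][0] collects:
  after 0 — PE[0][2] acc=0, pass-E 0, pass-S 0
  after 1 — PE[0][2] acc=0, pass-E 0, pass-S 0
  after 2 — PE[0][2] acc=81, pass-E 81, pass-S 5

(row, col, cycle) = (0, 2, 2)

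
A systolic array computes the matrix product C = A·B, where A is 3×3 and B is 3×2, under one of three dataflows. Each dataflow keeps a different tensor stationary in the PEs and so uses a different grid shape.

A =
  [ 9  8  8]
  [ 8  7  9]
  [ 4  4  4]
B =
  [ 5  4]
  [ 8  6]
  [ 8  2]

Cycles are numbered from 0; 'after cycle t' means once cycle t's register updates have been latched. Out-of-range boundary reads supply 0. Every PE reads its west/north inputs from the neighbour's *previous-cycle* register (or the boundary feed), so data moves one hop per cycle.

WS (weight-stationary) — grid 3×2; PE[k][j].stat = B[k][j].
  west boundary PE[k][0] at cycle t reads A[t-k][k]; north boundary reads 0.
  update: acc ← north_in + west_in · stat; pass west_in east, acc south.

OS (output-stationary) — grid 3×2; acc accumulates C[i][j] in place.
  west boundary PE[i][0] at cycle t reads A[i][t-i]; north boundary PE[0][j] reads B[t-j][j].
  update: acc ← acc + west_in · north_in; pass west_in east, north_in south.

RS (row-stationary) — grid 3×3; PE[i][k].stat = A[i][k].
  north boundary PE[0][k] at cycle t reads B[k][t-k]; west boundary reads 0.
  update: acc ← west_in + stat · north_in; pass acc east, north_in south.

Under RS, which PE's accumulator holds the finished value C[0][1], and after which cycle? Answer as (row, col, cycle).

Under RS, C[0][1] lands at PE[0][2]:
  c0 r0c2: 0 / 0 / 0
  c1 r0c2: 0 / 0 / 0
  c2 r0c2: 173 / 173 / 8
  c3 r0c2: 100 / 100 / 2

(row, col, cycle) = (0, 2, 3)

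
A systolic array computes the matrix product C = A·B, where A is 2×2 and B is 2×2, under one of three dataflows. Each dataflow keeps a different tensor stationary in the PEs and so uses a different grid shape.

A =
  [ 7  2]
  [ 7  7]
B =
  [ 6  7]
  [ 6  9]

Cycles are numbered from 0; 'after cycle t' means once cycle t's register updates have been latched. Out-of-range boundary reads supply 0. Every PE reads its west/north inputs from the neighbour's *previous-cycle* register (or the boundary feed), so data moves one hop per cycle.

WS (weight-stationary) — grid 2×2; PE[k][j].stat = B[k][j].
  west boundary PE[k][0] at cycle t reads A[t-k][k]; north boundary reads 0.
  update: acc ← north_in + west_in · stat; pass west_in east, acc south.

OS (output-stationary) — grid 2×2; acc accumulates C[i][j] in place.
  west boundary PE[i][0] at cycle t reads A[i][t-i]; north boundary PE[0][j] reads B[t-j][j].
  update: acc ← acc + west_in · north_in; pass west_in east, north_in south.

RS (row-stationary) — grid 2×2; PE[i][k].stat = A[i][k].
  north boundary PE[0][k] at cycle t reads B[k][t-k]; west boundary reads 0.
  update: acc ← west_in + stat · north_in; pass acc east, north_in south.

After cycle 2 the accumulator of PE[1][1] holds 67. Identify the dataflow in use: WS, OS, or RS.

WS [2×2] PE[1][1] across cycles:
  after 0 — PE[1][1] acc=0, pass-E 0, pass-S 0
  after 1 — PE[1][1] acc=0, pass-E 0, pass-S 0
  after 2 — PE[1][1] acc=67, pass-E 2, pass-S 67
OS [2×2] PE[1][1] across cycles:
  after 0 — PE[1][1] acc=0, pass-E 0, pass-S 0
  after 1 — PE[1][1] acc=0, pass-E 0, pass-S 0
  after 2 — PE[1][1] acc=49, pass-E 7, pass-S 7
RS [2×2] PE[1][1] across cycles:
  after 0 — PE[1][1] acc=0, pass-E 0, pass-S 0
  after 1 — PE[1][1] acc=0, pass-E 0, pass-S 0
  after 2 — PE[1][1] acc=84, pass-E 84, pass-S 6

dataflow = WS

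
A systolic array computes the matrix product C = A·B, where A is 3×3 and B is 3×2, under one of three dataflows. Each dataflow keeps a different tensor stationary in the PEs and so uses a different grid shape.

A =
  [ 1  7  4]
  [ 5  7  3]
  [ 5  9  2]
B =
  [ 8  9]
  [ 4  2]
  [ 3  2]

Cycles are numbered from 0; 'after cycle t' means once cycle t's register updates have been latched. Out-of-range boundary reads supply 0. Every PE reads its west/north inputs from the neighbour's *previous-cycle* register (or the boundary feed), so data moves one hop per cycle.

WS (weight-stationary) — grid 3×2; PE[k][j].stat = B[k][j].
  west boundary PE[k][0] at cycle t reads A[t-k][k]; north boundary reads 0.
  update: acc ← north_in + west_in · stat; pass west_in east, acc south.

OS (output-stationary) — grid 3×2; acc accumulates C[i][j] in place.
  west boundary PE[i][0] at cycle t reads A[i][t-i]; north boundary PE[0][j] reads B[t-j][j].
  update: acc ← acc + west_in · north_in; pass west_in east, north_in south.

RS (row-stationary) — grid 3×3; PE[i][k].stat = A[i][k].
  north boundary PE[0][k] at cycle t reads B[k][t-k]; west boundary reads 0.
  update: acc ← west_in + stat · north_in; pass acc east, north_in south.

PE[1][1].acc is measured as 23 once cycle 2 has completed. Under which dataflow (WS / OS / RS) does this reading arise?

Under WS (3×2), PE[1][1]:
  @0  [1,1]  acc 0  |  →0  ↓0
  @1  [1,1]  acc 0  |  →0  ↓0
  @2  [1,1]  acc 23  |  →7  ↓23
Under OS (3×2), PE[1][1]:
  @0  [1,1]  acc 0  |  →0  ↓0
  @1  [1,1]  acc 0  |  →0  ↓0
  @2  [1,1]  acc 45  |  →5  ↓9
Under RS (3×3), PE[1][1]:
  @0  [1,1]  acc 0  |  →0  ↓0
  @1  [1,1]  acc 0  |  →0  ↓0
  @2  [1,1]  acc 68  |  →68  ↓4

dataflow = WS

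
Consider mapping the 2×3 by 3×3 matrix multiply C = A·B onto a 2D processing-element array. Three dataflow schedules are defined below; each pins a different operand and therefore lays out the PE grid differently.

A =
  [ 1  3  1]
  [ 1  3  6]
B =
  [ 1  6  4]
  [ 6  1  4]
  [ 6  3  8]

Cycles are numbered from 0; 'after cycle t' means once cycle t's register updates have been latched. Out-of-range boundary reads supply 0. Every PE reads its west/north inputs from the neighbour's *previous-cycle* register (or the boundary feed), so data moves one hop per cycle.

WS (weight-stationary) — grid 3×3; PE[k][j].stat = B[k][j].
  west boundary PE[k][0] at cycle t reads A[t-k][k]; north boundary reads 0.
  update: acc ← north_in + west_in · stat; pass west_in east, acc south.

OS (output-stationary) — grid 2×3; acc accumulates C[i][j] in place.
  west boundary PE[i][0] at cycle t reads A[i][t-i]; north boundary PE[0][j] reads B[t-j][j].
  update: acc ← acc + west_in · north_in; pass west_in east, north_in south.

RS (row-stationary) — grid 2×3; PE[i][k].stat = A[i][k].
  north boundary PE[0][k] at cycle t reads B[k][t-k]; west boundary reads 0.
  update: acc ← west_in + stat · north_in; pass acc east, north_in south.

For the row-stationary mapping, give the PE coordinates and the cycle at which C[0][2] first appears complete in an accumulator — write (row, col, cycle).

(row, col, cycle) = (0, 2, 4)

Under RS, C[0][2] lands at PE[0][2]:
  cycle 0: PE[0][2] → acc 0, east 0, south 0
  cycle 1: PE[0][2] → acc 0, east 0, south 0
  cycle 2: PE[0][2] → acc 25, east 25, south 6
  cycle 3: PE[0][2] → acc 12, east 12, south 3
  cycle 4: PE[0][2] → acc 24, east 24, south 8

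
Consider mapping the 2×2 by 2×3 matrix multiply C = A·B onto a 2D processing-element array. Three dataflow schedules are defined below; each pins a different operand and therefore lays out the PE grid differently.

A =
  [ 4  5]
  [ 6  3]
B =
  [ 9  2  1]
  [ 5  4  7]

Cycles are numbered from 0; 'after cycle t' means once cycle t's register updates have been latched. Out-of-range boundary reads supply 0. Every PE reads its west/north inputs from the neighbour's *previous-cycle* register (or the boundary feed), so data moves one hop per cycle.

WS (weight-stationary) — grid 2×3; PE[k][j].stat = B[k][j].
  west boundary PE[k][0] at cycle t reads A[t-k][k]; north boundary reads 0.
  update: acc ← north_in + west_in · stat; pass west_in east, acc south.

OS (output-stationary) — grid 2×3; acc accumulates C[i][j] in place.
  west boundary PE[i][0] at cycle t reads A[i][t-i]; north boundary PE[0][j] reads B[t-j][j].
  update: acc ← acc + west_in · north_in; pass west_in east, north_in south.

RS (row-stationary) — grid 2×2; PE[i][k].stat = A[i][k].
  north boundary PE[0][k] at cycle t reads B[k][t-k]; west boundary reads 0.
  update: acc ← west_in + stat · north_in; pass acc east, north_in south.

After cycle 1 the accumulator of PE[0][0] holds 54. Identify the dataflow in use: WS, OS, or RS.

dataflow = WS

WS [2×3] PE[0][0] across cycles:
  t=0 PE[0][0]: acc=36 h=4 v=36
  t=1 PE[0][0]: acc=54 h=6 v=54
OS [2×3] PE[0][0] across cycles:
  t=0 PE[0][0]: acc=36 h=4 v=9
  t=1 PE[0][0]: acc=61 h=5 v=5
RS [2×2] PE[0][0] across cycles:
  t=0 PE[0][0]: acc=36 h=36 v=9
  t=1 PE[0][0]: acc=8 h=8 v=2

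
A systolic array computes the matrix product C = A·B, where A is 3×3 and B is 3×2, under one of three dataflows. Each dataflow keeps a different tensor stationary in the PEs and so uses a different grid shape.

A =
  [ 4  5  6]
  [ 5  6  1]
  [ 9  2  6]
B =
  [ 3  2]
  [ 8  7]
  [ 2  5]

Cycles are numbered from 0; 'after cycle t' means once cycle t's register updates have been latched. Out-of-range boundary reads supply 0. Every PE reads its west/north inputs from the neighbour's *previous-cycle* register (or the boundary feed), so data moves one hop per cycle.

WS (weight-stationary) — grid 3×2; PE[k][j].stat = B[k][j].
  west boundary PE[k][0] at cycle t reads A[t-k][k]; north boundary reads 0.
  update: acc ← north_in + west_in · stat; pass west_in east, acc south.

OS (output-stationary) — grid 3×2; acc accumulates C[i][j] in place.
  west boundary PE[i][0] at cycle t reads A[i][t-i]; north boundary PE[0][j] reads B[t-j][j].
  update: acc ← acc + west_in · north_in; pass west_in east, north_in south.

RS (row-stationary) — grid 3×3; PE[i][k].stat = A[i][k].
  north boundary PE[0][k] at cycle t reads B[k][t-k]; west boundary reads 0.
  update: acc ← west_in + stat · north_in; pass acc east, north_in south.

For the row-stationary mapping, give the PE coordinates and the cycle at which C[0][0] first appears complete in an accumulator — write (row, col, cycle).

(row, col, cycle) = (0, 2, 2)

RS — PE[0][2] is where C[0][0] collects:
  0: (0,2).acc=0  regs=<0,0>
  1: (0,2).acc=0  regs=<0,0>
  2: (0,2).acc=64  regs=<64,2>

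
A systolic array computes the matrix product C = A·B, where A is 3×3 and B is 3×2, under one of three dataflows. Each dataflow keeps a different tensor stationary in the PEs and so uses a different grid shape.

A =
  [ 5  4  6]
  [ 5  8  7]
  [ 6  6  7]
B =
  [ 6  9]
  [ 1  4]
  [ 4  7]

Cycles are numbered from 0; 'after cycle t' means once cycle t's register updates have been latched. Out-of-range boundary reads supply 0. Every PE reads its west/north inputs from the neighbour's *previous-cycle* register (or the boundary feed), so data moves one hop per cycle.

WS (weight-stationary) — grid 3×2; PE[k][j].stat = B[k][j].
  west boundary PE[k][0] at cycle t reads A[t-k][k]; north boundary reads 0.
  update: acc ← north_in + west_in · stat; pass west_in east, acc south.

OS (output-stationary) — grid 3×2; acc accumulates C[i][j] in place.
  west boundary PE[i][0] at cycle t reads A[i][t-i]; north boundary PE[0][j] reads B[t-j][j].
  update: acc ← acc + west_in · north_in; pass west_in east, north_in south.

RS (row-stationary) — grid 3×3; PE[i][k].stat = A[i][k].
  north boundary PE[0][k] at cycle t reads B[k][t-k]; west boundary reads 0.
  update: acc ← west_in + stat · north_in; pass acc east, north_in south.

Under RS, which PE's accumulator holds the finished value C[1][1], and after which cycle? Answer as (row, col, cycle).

(row, col, cycle) = (1, 2, 4)

RS: C[1][1] accumulates in PE[1][2]:
  @0  [1,2]  acc 0  |  →0  ↓0
  @1  [1,2]  acc 0  |  →0  ↓0
  @2  [1,2]  acc 0  |  →0  ↓0
  @3  [1,2]  acc 66  |  →66  ↓4
  @4  [1,2]  acc 126  |  →126  ↓7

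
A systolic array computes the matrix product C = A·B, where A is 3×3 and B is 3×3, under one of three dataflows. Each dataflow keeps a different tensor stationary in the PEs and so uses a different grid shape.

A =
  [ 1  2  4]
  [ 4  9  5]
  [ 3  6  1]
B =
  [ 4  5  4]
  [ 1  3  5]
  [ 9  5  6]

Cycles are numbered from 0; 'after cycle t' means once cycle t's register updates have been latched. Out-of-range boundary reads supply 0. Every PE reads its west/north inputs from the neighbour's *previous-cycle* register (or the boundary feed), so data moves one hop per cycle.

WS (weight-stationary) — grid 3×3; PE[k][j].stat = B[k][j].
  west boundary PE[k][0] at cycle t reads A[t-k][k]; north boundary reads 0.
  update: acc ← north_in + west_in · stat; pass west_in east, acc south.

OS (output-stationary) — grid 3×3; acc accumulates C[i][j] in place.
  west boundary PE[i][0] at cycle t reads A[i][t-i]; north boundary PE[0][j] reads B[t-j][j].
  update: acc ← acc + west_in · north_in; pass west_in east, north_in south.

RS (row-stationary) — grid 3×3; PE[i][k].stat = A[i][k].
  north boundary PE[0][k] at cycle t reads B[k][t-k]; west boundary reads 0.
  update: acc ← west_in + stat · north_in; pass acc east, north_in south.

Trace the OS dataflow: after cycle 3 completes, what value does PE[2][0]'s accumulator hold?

OS (3×3). Following PE[2][0] plus its west/north inputs:
  after 0 — PE[1][0] acc=0, pass-E 0, pass-S 0
  after 0 — PE[2][0] acc=0, pass-E 0, pass-S 0
  after 1 — PE[1][0] acc=16, pass-E 4, pass-S 4
  after 1 — PE[2][0] acc=0, pass-E 0, pass-S 0
  after 2 — PE[1][0] acc=25, pass-E 9, pass-S 1
  after 2 — PE[2][0] acc=12, pass-E 3, pass-S 4
  after 3 — PE[1][0] acc=70, pass-E 5, pass-S 9
  after 3 — PE[2][0] acc=18, pass-E 6, pass-S 1

PE[2][0].acc = 18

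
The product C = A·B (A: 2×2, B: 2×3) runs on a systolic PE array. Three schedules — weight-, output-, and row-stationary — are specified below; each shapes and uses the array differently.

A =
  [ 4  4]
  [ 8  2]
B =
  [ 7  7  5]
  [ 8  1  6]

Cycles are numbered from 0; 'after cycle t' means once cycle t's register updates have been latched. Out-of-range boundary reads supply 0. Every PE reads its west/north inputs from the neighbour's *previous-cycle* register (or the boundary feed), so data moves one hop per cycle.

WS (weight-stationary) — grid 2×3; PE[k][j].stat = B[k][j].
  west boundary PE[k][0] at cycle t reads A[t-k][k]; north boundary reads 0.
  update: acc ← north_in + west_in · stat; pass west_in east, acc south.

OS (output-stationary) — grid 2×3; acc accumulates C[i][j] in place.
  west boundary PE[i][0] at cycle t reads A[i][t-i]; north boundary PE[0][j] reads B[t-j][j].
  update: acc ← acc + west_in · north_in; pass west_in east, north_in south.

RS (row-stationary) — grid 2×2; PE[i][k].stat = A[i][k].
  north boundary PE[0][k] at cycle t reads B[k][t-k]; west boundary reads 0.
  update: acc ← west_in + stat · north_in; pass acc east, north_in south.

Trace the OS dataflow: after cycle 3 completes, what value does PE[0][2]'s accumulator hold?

PE[0][2].acc = 44

OS on a 2×3 grid — tracing PE[0][2] and its feeders:
  cycle 0: PE[0][1] → acc 0, east 0, south 0
  cycle 0: PE[0][2] → acc 0, east 0, south 0
  cycle 1: PE[0][1] → acc 28, east 4, south 7
  cycle 1: PE[0][2] → acc 0, east 0, south 0
  cycle 2: PE[0][1] → acc 32, east 4, south 1
  cycle 2: PE[0][2] → acc 20, east 4, south 5
  cycle 3: PE[0][1] → acc 32, east 0, south 0
  cycle 3: PE[0][2] → acc 44, east 4, south 6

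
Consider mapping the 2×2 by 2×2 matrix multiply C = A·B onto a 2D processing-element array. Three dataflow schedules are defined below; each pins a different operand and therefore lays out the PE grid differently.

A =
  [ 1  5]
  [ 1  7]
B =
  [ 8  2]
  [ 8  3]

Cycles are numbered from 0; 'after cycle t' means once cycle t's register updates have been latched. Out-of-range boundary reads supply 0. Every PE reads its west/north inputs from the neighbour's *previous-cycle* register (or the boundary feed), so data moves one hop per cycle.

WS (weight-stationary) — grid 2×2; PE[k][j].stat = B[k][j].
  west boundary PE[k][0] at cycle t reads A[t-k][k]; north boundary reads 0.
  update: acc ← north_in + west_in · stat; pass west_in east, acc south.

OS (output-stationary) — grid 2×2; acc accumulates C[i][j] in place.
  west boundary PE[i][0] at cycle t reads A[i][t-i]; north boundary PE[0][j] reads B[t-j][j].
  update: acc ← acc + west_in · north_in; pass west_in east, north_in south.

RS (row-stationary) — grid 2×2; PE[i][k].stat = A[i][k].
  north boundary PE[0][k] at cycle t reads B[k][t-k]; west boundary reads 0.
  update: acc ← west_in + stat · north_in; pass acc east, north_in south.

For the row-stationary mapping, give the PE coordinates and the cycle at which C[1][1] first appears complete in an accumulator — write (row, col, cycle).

RS: C[1][1] accumulates in PE[1][1]:
  0: (1,1).acc=0  regs=<0,0>
  1: (1,1).acc=0  regs=<0,0>
  2: (1,1).acc=64  regs=<64,8>
  3: (1,1).acc=23  regs=<23,3>

(row, col, cycle) = (1, 1, 3)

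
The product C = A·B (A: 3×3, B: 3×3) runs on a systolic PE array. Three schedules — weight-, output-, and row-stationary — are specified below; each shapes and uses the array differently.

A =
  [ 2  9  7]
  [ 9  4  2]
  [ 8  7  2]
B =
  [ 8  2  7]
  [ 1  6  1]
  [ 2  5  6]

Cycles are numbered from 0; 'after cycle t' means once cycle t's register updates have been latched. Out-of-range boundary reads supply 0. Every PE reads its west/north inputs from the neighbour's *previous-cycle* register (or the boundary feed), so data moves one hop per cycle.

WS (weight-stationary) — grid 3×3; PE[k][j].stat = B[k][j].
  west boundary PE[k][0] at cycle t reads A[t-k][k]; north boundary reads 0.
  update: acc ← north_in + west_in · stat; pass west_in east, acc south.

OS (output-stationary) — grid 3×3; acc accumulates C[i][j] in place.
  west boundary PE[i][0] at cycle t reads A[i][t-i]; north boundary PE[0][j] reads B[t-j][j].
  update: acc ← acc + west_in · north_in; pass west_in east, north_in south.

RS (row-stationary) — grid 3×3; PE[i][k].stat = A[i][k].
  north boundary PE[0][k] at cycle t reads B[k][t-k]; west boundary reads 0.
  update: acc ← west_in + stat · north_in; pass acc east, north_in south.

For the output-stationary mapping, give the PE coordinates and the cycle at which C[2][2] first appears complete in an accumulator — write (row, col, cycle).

OS — PE[2][2] is where C[2][2] collects:
  after 0 — PE[2][2] acc=0, pass-E 0, pass-S 0
  after 1 — PE[2][2] acc=0, pass-E 0, pass-S 0
  after 2 — PE[2][2] acc=0, pass-E 0, pass-S 0
  after 3 — PE[2][2] acc=0, pass-E 0, pass-S 0
  after 4 — PE[2][2] acc=56, pass-E 8, pass-S 7
  after 5 — PE[2][2] acc=63, pass-E 7, pass-S 1
  after 6 — PE[2][2] acc=75, pass-E 2, pass-S 6

(row, col, cycle) = (2, 2, 6)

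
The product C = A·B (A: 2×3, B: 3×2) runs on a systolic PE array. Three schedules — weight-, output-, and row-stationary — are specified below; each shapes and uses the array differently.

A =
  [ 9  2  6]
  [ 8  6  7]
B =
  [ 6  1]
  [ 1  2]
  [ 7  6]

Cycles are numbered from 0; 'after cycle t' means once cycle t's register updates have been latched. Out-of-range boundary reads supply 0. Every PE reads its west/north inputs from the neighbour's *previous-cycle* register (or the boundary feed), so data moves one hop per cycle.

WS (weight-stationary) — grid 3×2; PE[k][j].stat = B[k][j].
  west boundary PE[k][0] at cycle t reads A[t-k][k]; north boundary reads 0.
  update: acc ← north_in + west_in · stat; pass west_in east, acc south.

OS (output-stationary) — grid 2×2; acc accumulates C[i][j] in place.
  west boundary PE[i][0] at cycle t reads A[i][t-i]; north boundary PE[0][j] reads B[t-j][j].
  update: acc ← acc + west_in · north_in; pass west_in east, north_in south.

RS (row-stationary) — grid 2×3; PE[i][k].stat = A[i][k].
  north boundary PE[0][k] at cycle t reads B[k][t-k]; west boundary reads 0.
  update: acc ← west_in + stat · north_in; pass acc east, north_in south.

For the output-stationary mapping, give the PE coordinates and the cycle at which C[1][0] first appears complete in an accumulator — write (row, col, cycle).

Under OS, C[1][0] lands at PE[1][0]:
  0: (1,0).acc=0  regs=<0,0>
  1: (1,0).acc=48  regs=<8,6>
  2: (1,0).acc=54  regs=<6,1>
  3: (1,0).acc=103  regs=<7,7>

(row, col, cycle) = (1, 0, 3)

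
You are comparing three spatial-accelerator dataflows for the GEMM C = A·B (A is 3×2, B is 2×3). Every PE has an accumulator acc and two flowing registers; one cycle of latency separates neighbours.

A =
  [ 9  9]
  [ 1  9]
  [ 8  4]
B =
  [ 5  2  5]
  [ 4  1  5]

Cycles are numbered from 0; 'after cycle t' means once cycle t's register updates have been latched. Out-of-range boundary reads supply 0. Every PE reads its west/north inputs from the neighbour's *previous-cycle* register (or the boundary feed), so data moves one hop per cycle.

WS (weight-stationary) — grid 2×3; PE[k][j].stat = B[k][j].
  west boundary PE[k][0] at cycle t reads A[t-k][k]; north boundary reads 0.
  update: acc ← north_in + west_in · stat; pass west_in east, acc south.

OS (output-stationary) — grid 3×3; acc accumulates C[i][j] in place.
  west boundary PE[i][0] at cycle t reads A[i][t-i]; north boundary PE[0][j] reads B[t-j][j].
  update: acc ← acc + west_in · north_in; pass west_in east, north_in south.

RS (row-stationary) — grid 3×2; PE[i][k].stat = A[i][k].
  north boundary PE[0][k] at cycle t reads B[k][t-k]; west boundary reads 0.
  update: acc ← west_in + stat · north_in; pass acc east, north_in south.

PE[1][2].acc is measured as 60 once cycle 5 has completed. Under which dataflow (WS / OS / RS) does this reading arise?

— WS: 2×3; PE[1][2] trace:
  @0  [1,2]  acc 0  |  →0  ↓0
  @1  [1,2]  acc 0  |  →0  ↓0
  @2  [1,2]  acc 0  |  →0  ↓0
  @3  [1,2]  acc 90  |  →9  ↓90
  @4  [1,2]  acc 50  |  →9  ↓50
  @5  [1,2]  acc 60  |  →4  ↓60
— OS: 3×3; PE[1][2] trace:
  @0  [1,2]  acc 0  |  →0  ↓0
  @1  [1,2]  acc 0  |  →0  ↓0
  @2  [1,2]  acc 0  |  →0  ↓0
  @3  [1,2]  acc 5  |  →1  ↓5
  @4  [1,2]  acc 50  |  →9  ↓5
  @5  [1,2]  acc 50  |  →0  ↓0
— RS: 3×2 array has no PE[1][2].

dataflow = WS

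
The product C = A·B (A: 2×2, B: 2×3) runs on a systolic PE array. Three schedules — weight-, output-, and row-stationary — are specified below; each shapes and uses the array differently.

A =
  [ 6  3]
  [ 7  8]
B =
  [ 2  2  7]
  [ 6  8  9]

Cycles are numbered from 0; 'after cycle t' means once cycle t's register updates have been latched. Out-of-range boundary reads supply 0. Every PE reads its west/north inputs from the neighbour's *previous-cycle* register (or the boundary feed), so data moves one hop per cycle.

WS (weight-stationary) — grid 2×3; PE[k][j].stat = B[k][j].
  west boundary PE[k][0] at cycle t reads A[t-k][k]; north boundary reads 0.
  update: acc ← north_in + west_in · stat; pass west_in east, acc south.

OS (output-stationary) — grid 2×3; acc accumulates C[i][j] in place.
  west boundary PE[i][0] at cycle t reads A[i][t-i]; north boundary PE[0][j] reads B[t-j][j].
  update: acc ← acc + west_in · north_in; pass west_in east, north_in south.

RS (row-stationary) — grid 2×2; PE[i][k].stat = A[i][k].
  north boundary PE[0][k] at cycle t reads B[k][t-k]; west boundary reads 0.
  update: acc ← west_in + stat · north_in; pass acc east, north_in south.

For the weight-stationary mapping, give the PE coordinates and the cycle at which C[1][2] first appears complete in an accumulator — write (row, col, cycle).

Under WS, C[1][2] lands at PE[1][2]:
  [0] (1,2) acc=0 (h:0 v:0)
  [1] (1,2) acc=0 (h:0 v:0)
  [2] (1,2) acc=0 (h:0 v:0)
  [3] (1,2) acc=69 (h:3 v:69)
  [4] (1,2) acc=121 (h:8 v:121)

(row, col, cycle) = (1, 2, 4)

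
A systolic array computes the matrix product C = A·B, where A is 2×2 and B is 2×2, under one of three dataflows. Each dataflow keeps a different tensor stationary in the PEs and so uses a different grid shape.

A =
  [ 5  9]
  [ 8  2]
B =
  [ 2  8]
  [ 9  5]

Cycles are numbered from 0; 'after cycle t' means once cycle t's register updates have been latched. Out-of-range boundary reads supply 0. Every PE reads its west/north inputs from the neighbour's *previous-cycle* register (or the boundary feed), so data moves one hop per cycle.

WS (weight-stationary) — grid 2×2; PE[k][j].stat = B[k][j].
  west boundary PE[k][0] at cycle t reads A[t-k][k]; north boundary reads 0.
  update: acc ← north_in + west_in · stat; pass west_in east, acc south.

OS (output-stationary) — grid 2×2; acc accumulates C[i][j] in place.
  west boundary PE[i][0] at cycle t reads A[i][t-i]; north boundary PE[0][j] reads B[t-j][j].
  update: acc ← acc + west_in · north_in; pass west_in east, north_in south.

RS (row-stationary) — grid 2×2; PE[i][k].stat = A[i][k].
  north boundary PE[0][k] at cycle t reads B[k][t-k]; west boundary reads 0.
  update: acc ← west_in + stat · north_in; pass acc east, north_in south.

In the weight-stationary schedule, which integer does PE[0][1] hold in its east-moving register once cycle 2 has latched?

WS 2×2: PE[0][1] cycle-by-cycle (with neighbour feeds):
  t=0 PE[0][0]: acc=10 h=5 v=10
  t=0 PE[0][1]: acc=0 h=0 v=0
  t=1 PE[0][0]: acc=16 h=8 v=16
  t=1 PE[0][1]: acc=40 h=5 v=40
  t=2 PE[0][0]: acc=0 h=0 v=0
  t=2 PE[0][1]: acc=64 h=8 v=64

register = 8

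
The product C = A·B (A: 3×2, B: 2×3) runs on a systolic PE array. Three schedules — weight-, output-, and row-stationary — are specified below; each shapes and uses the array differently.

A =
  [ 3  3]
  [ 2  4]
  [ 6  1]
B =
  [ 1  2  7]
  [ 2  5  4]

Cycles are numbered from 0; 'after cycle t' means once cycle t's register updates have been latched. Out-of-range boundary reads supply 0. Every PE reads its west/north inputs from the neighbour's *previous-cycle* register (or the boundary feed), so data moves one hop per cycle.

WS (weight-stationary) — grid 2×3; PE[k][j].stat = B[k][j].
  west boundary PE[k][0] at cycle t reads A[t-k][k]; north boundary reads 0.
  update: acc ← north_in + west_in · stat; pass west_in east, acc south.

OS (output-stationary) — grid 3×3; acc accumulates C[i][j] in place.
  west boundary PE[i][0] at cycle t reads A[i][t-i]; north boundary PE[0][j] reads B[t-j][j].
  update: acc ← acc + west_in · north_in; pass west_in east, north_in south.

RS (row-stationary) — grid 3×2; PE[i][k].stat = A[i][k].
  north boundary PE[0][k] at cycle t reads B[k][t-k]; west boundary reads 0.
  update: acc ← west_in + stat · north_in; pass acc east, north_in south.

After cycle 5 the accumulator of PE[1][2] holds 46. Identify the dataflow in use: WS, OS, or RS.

dataflow = WS

WS [2×3] PE[1][2] across cycles:
  step 0 · PE1,2: acc=0; fwd→0 fwd↓0
  step 1 · PE1,2: acc=0; fwd→0 fwd↓0
  step 2 · PE1,2: acc=0; fwd→0 fwd↓0
  step 3 · PE1,2: acc=33; fwd→3 fwd↓33
  step 4 · PE1,2: acc=30; fwd→4 fwd↓30
  step 5 · PE1,2: acc=46; fwd→1 fwd↓46
OS [3×3] PE[1][2] across cycles:
  step 0 · PE1,2: acc=0; fwd→0 fwd↓0
  step 1 · PE1,2: acc=0; fwd→0 fwd↓0
  step 2 · PE1,2: acc=0; fwd→0 fwd↓0
  step 3 · PE1,2: acc=14; fwd→2 fwd↓7
  step 4 · PE1,2: acc=30; fwd→4 fwd↓4
  step 5 · PE1,2: acc=30; fwd→0 fwd↓0
— RS: 3×2 array has no PE[1][2].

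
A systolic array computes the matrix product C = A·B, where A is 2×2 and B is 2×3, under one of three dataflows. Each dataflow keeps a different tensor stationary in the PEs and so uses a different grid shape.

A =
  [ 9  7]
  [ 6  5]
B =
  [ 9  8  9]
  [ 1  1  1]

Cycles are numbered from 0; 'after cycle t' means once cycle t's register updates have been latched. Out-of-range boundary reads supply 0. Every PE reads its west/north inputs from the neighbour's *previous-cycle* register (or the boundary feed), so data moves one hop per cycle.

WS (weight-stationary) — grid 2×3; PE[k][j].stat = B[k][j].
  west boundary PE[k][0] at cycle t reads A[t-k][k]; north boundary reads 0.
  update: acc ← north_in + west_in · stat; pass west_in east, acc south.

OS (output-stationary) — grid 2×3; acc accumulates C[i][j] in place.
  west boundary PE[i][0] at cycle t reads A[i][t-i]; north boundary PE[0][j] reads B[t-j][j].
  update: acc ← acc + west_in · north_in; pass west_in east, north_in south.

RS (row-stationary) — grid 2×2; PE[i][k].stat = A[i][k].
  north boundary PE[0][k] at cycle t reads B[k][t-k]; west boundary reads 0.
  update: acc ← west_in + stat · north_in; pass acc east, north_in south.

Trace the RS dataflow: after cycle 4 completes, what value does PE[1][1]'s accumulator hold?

RS on a 2×2 grid — tracing PE[1][1] and its feeders:
  [0] (0,1) acc=0 (h:0 v:0)
  [0] (1,0) acc=0 (h:0 v:0)
  [0] (1,1) acc=0 (h:0 v:0)
  [1] (0,1) acc=88 (h:88 v:1)
  [1] (1,0) acc=54 (h:54 v:9)
  [1] (1,1) acc=0 (h:0 v:0)
  [2] (0,1) acc=79 (h:79 v:1)
  [2] (1,0) acc=48 (h:48 v:8)
  [2] (1,1) acc=59 (h:59 v:1)
  [3] (0,1) acc=88 (h:88 v:1)
  [3] (1,0) acc=54 (h:54 v:9)
  [3] (1,1) acc=53 (h:53 v:1)
  [4] (0,1) acc=0 (h:0 v:0)
  [4] (1,0) acc=0 (h:0 v:0)
  [4] (1,1) acc=59 (h:59 v:1)

PE[1][1].acc = 59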